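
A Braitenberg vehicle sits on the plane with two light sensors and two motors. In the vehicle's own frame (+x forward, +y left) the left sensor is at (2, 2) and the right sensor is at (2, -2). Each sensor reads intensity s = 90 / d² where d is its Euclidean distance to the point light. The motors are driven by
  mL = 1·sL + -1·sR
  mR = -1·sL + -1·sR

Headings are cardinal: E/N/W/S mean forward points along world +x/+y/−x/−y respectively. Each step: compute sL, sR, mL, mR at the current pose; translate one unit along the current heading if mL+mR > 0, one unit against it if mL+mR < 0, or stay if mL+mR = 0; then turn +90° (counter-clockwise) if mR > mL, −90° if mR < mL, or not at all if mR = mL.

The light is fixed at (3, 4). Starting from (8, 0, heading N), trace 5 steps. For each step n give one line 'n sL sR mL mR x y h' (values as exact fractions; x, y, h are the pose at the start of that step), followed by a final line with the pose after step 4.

0 90/13 90/53 3600/689 -5940/689 8 0 N
1 45/29 45/49 900/1421 -3510/1421 8 -1 E
2 18/17 90/53 -576/901 -2484/901 7 -1 S
3 9/4 45/4 -9 -27/2 7 0 W
4 90/13 90/53 3600/689 -5940/689 8 0 N
final 8 -1 E

n=0: pose=(8,0,N); sL=90/13, sR=90/53; mL=3600/689, mR=-5940/689; mL+mR=-180/53 → advance -1; mR−mL=-180/13 → turn -1·90°
n=1: pose=(8,-1,E); sL=45/29, sR=45/49; mL=900/1421, mR=-3510/1421; mL+mR=-90/49 → advance -1; mR−mL=-90/29 → turn -1·90°
n=2: pose=(7,-1,S); sL=18/17, sR=90/53; mL=-576/901, mR=-2484/901; mL+mR=-180/53 → advance -1; mR−mL=-36/17 → turn -1·90°
n=3: pose=(7,0,W); sL=9/4, sR=45/4; mL=-9, mR=-27/2; mL+mR=-45/2 → advance -1; mR−mL=-9/2 → turn -1·90°
n=4: pose=(8,0,N); sL=90/13, sR=90/53; mL=3600/689, mR=-5940/689; mL+mR=-180/53 → advance -1; mR−mL=-180/13 → turn -1·90°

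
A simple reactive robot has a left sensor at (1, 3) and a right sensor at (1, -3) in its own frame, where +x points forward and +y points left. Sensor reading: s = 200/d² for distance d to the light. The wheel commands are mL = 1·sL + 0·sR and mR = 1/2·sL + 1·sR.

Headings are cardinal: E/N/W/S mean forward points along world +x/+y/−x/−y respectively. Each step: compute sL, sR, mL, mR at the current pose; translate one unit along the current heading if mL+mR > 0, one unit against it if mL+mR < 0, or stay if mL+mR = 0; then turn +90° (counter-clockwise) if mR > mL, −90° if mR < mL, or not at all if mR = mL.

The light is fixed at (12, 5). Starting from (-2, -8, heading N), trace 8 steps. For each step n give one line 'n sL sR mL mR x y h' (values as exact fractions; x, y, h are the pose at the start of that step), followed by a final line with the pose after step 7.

n=0: pose=(-2,-8,N); sL=200/433, sR=40/53; mL=200/433, mR=22620/22949; mL+mR=33220/22949 → advance +1; mR−mL=12020/22949 → turn +1·90°
n=1: pose=(-2,-7,W); sL=4/9, sR=100/153; mL=4/9, mR=134/153; mL+mR=202/153 → advance +1; mR−mL=22/51 → turn +1·90°
n=2: pose=(-3,-7,S); sL=200/313, sR=200/493; mL=200/313, mR=111900/154309; mL+mR=210500/154309 → advance +1; mR−mL=13300/154309 → turn +1·90°
n=3: pose=(-3,-8,E); sL=25/37, sR=50/113; mL=25/37, mR=6525/8362; mL+mR=12175/8362 → advance +1; mR−mL=875/8362 → turn +1·90°
n=4: pose=(-2,-8,N); sL=200/433, sR=40/53; mL=200/433, mR=22620/22949; mL+mR=33220/22949 → advance +1; mR−mL=12020/22949 → turn +1·90°
n=5: pose=(-2,-7,W); sL=4/9, sR=100/153; mL=4/9, mR=134/153; mL+mR=202/153 → advance +1; mR−mL=22/51 → turn +1·90°
n=6: pose=(-3,-7,S); sL=200/313, sR=200/493; mL=200/313, mR=111900/154309; mL+mR=210500/154309 → advance +1; mR−mL=13300/154309 → turn +1·90°
n=7: pose=(-3,-8,E); sL=25/37, sR=50/113; mL=25/37, mR=6525/8362; mL+mR=12175/8362 → advance +1; mR−mL=875/8362 → turn +1·90°

0 200/433 40/53 200/433 22620/22949 -2 -8 N
1 4/9 100/153 4/9 134/153 -2 -7 W
2 200/313 200/493 200/313 111900/154309 -3 -7 S
3 25/37 50/113 25/37 6525/8362 -3 -8 E
4 200/433 40/53 200/433 22620/22949 -2 -8 N
5 4/9 100/153 4/9 134/153 -2 -7 W
6 200/313 200/493 200/313 111900/154309 -3 -7 S
7 25/37 50/113 25/37 6525/8362 -3 -8 E
final -2 -8 N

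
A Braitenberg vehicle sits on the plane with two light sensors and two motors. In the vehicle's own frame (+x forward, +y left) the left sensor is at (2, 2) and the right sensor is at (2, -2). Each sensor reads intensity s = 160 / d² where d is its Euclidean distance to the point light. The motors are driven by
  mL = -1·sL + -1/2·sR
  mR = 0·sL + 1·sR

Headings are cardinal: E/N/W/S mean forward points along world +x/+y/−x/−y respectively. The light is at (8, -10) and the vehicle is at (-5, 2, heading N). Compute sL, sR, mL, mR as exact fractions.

160/421 160/317 -84400/133457 160/317

left sensor world pos  = (-7, 4); dL² = 421
right sensor world pos = (-3, 4); dR² = 317
sL = 160/421 = 160/421
sR = 160/317 = 160/317
mL = -1·sL + -1/2·sR = -84400/133457
mR = 0·sL + 1·sR = 160/317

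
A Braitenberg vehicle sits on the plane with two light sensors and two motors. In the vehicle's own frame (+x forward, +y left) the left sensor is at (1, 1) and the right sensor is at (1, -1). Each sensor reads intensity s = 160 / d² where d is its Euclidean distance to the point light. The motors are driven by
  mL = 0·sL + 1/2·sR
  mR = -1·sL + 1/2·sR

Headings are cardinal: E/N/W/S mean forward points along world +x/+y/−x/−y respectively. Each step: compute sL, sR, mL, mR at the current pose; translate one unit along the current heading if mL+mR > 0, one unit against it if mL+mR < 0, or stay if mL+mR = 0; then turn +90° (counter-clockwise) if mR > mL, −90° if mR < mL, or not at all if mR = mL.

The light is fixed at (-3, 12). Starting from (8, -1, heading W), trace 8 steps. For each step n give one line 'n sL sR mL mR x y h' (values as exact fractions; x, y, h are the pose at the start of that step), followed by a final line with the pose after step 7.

n=0: pose=(8,-1,W); sL=20/37, sR=40/61; mL=20/61, mR=-480/2257; mL+mR=260/2257 → advance +1; mR−mL=-20/37 → turn -1·90°
n=1: pose=(7,-1,N); sL=32/45, sR=32/53; mL=16/53, mR=-976/2385; mL+mR=-256/2385 → advance -1; mR−mL=-32/45 → turn -1·90°
n=2: pose=(7,-2,E); sL=16/29, sR=80/173; mL=40/173, mR=-1608/5017; mL+mR=-448/5017 → advance -1; mR−mL=-16/29 → turn -1·90°
n=3: pose=(6,-2,S); sL=32/65, sR=160/289; mL=80/289, mR=-4048/18785; mL+mR=1152/18785 → advance +1; mR−mL=-32/65 → turn -1·90°
n=4: pose=(6,-3,W); sL=1/2, sR=8/13; mL=4/13, mR=-5/26; mL+mR=3/26 → advance +1; mR−mL=-1/2 → turn -1·90°
n=5: pose=(5,-3,N); sL=32/49, sR=160/277; mL=80/277, mR=-4944/13573; mL+mR=-1024/13573 → advance -1; mR−mL=-32/49 → turn -1·90°
n=6: pose=(5,-4,E); sL=80/153, sR=16/37; mL=8/37, mR=-1736/5661; mL+mR=-512/5661 → advance -1; mR−mL=-80/153 → turn -1·90°
n=7: pose=(4,-4,S); sL=160/353, sR=32/65; mL=16/65, mR=-4752/22945; mL+mR=896/22945 → advance +1; mR−mL=-160/353 → turn -1·90°

0 20/37 40/61 20/61 -480/2257 8 -1 W
1 32/45 32/53 16/53 -976/2385 7 -1 N
2 16/29 80/173 40/173 -1608/5017 7 -2 E
3 32/65 160/289 80/289 -4048/18785 6 -2 S
4 1/2 8/13 4/13 -5/26 6 -3 W
5 32/49 160/277 80/277 -4944/13573 5 -3 N
6 80/153 16/37 8/37 -1736/5661 5 -4 E
7 160/353 32/65 16/65 -4752/22945 4 -4 S
final 4 -5 W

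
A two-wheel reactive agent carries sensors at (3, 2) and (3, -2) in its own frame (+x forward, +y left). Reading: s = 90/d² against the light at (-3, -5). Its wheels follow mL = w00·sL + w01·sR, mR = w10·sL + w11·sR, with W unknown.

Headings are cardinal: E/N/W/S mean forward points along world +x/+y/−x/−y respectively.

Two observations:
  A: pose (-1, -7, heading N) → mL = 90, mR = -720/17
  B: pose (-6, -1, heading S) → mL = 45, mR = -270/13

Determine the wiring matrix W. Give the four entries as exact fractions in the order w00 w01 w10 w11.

obs A: pose=(-1,-7,N) → sL=90, sR=90/17, mL=90, mR=-720/17
obs B: pose=(-6,-1,S) → sL=45, sR=45/13, mL=45, mR=-270/13
sensor matrix S = [[90, 90/17], [45, 45/13]]; det S = 16200/221
solve [mL_A; mL_B] = S·[w00; w01] and [mR_A; mR_B] = S·[w10; w11]:
  w00 = 1, w01 = 0, w10 = -1/2, w11 = 1/2

1 0 -1/2 1/2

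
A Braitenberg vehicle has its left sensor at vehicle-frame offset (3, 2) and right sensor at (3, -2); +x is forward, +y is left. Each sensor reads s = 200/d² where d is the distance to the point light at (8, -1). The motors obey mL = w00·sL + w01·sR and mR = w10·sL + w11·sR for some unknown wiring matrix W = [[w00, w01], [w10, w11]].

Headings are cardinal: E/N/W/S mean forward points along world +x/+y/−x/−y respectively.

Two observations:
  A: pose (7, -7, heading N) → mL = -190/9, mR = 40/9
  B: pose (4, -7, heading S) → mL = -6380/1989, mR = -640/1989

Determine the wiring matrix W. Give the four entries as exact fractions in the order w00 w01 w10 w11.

obs A: pose=(7,-7,N) → sL=100/9, sR=20, mL=-190/9, mR=40/9
obs B: pose=(4,-7,S) → sL=40/17, sR=200/117, mL=-6380/1989, mR=-640/1989
sensor matrix S = [[100/9, 20], [40/17, 200/117]]; det S = -502400/17901
solve [mL_A; mL_B] = S·[w00; w01] and [mR_A; mR_B] = S·[w10; w11]:
  w00 = -1, w01 = -1/2, w10 = -1/2, w11 = 1/2

-1 -1/2 -1/2 1/2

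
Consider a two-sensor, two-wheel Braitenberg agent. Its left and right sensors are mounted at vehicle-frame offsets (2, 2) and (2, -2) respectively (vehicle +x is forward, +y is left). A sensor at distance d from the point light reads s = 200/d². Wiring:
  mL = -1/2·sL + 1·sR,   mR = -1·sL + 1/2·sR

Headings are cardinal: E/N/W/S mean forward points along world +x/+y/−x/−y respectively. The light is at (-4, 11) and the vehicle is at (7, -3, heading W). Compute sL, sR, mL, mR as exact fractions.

200/337 8/9 1796/3033 -452/3033

left sensor world pos  = (5, -5); dL² = 337
right sensor world pos = (5, -1); dR² = 225
sL = 200/337 = 200/337
sR = 200/225 = 8/9
mL = -1/2·sL + 1·sR = 1796/3033
mR = -1·sL + 1/2·sR = -452/3033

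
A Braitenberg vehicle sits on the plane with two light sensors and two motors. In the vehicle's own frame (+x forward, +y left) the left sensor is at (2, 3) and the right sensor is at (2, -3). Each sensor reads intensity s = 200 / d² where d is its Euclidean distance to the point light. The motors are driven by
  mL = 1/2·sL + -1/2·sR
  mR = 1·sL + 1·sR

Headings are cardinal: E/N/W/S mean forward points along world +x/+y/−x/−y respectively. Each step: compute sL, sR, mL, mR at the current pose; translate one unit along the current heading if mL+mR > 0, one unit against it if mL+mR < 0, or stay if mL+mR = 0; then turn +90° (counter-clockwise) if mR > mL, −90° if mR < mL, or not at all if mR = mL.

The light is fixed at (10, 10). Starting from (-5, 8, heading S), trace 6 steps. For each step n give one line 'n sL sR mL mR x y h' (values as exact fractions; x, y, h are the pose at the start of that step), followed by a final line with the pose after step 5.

n=0: pose=(-5,8,S); sL=5/4, sR=10/17; mL=45/136, mR=125/68; mL+mR=295/136 → advance +1; mR−mL=205/136 → turn +1·90°
n=1: pose=(-5,7,E); sL=200/169, sR=40/41; mL=720/6929, mR=14960/6929; mL+mR=15680/6929 → advance +1; mR−mL=14240/6929 → turn +1·90°
n=2: pose=(-4,7,N); sL=20/29, sR=100/61; mL=-840/1769, mR=4120/1769; mL+mR=3280/1769 → advance +1; mR−mL=4960/1769 → turn +1·90°
n=3: pose=(-4,8,W); sL=200/281, sR=200/257; mL=-2400/72217, mR=107600/72217; mL+mR=105200/72217 → advance +1; mR−mL=110000/72217 → turn +1·90°
n=4: pose=(-5,8,S); sL=5/4, sR=10/17; mL=45/136, mR=125/68; mL+mR=295/136 → advance +1; mR−mL=205/136 → turn +1·90°
n=5: pose=(-5,7,E); sL=200/169, sR=40/41; mL=720/6929, mR=14960/6929; mL+mR=15680/6929 → advance +1; mR−mL=14240/6929 → turn +1·90°

0 5/4 10/17 45/136 125/68 -5 8 S
1 200/169 40/41 720/6929 14960/6929 -5 7 E
2 20/29 100/61 -840/1769 4120/1769 -4 7 N
3 200/281 200/257 -2400/72217 107600/72217 -4 8 W
4 5/4 10/17 45/136 125/68 -5 8 S
5 200/169 40/41 720/6929 14960/6929 -5 7 E
final -4 7 N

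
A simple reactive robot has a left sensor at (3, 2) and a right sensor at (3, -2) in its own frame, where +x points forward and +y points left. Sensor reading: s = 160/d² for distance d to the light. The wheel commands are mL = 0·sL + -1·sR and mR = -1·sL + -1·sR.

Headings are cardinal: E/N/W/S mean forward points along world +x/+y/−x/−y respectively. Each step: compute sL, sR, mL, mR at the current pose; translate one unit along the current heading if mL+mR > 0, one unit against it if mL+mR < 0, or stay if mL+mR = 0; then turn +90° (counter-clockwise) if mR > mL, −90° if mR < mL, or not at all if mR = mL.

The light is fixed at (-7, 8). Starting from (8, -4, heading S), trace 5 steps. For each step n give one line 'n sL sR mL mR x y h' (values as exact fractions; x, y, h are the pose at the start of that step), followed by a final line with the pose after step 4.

n=0: pose=(8,-4,S); sL=80/257, sR=80/197; mL=-80/197, mR=-36320/50629; mL+mR=-56880/50629 → advance -1; mR−mL=-80/257 → turn -1·90°
n=1: pose=(8,-3,W); sL=160/313, sR=32/45; mL=-32/45, mR=-17216/14085; mL+mR=-27232/14085 → advance -1; mR−mL=-160/313 → turn -1·90°
n=2: pose=(9,-3,N); sL=8/13, sR=40/97; mL=-40/97, mR=-1296/1261; mL+mR=-1816/1261 → advance -1; mR−mL=-8/13 → turn -1·90°
n=3: pose=(9,-4,E); sL=160/461, sR=160/557; mL=-160/557, mR=-162880/256777; mL+mR=-236640/256777 → advance -1; mR−mL=-160/461 → turn -1·90°
n=4: pose=(8,-4,S); sL=80/257, sR=80/197; mL=-80/197, mR=-36320/50629; mL+mR=-56880/50629 → advance -1; mR−mL=-80/257 → turn -1·90°

0 80/257 80/197 -80/197 -36320/50629 8 -4 S
1 160/313 32/45 -32/45 -17216/14085 8 -3 W
2 8/13 40/97 -40/97 -1296/1261 9 -3 N
3 160/461 160/557 -160/557 -162880/256777 9 -4 E
4 80/257 80/197 -80/197 -36320/50629 8 -4 S
final 8 -3 W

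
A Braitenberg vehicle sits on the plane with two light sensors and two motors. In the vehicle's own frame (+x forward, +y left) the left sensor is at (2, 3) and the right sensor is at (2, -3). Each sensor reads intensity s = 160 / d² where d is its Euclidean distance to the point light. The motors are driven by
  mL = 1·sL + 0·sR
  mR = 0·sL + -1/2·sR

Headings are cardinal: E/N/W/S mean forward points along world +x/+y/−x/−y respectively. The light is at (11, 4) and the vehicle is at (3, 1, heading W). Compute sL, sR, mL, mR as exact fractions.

20/17 8/5 20/17 -4/5

left sensor world pos  = (1, -2); dL² = 136
right sensor world pos = (1, 4); dR² = 100
sL = 160/136 = 20/17
sR = 160/100 = 8/5
mL = 1·sL + 0·sR = 20/17
mR = 0·sL + -1/2·sR = -4/5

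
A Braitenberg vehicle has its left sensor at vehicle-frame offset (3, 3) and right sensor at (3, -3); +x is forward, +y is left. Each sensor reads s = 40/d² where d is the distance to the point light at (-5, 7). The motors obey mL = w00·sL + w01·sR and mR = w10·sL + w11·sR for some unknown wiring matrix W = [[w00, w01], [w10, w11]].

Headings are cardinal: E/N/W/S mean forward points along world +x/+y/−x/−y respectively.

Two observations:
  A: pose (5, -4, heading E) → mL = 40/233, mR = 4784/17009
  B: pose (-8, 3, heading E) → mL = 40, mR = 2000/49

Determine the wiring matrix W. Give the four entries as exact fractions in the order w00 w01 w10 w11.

1 0 1 1

obs A: pose=(5,-4,E) → sL=40/233, sR=8/73, mL=40/233, mR=4784/17009
obs B: pose=(-8,3,E) → sL=40, sR=40/49, mL=40, mR=2000/49
sensor matrix S = [[40/233, 8/73], [40, 40/49]]; det S = -3536640/833441
solve [mL_A; mL_B] = S·[w00; w01] and [mR_A; mR_B] = S·[w10; w11]:
  w00 = 1, w01 = 0, w10 = 1, w11 = 1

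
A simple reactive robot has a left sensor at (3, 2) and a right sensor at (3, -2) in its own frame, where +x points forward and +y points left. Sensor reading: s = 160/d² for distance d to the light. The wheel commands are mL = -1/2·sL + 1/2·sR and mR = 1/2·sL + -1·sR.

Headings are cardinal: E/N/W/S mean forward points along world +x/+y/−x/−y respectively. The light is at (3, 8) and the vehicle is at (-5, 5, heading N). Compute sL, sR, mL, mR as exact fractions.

left sensor world pos  = (-7, 8); dL² = 100
right sensor world pos = (-3, 8); dR² = 36
sL = 160/100 = 8/5
sR = 160/36 = 40/9
mL = -1/2·sL + 1/2·sR = 64/45
mR = 1/2·sL + -1·sR = -164/45

8/5 40/9 64/45 -164/45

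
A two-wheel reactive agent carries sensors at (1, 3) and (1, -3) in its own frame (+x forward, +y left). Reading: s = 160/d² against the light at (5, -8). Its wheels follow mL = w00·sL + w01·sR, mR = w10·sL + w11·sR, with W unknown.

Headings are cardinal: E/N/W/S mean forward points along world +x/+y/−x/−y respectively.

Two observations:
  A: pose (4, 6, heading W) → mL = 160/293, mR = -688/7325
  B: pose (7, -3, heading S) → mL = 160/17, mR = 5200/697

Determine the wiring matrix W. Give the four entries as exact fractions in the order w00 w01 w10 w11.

0 1 -1/2 1

obs A: pose=(4,6,W) → sL=32/25, sR=160/293, mL=160/293, mR=-688/7325
obs B: pose=(7,-3,S) → sL=160/41, sR=160/17, mL=160/17, mR=5200/697
sensor matrix S = [[32/25, 160/293], [160/41, 160/17]]; det S = 10125312/1021105
solve [mL_A; mL_B] = S·[w00; w01] and [mR_A; mR_B] = S·[w10; w11]:
  w00 = 0, w01 = 1, w10 = -1/2, w11 = 1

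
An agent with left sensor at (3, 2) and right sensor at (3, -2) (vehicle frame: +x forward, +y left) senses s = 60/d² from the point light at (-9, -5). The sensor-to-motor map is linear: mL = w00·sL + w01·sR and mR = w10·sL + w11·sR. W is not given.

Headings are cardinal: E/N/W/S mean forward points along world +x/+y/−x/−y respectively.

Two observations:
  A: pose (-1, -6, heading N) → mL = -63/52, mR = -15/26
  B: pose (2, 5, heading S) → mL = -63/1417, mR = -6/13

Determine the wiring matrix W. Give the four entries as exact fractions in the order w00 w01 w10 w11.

-1 1/2 0 -1

obs A: pose=(-1,-6,N) → sL=3/2, sR=15/26, mL=-63/52, mR=-15/26
obs B: pose=(2,5,S) → sL=30/109, sR=6/13, mL=-63/1417, mR=-6/13
sensor matrix S = [[3/2, 15/26], [30/109, 6/13]]; det S = 756/1417
solve [mL_A; mL_B] = S·[w00; w01] and [mR_A; mR_B] = S·[w10; w11]:
  w00 = -1, w01 = 1/2, w10 = 0, w11 = -1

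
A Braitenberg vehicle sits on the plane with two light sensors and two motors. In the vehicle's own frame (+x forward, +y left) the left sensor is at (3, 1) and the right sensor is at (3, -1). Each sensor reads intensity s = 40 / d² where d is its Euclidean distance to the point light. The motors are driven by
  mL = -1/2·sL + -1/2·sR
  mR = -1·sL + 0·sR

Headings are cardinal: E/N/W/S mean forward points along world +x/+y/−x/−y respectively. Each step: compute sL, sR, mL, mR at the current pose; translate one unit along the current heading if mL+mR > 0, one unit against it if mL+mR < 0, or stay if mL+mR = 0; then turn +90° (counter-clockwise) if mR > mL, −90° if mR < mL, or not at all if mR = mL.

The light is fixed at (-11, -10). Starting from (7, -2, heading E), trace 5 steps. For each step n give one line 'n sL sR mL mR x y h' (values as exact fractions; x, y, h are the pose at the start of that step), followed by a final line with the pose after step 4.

0 20/261 4/49 -1012/12789 -20/261 7 -2 E
1 40/377 8/89 -3288/33553 -40/377 6 -2 N
2 5/58 10/109 -1125/12644 -5/58 6 -3 E
3 8/65 40/389 -2856/25285 -8/65 5 -3 N
4 4/41 20/193 -796/7913 -4/41 5 -4 E
final 4 -4 N

n=0: pose=(7,-2,E); sL=20/261, sR=4/49; mL=-1012/12789, mR=-20/261; mL+mR=-664/4263 → advance -1; mR−mL=32/12789 → turn +1·90°
n=1: pose=(6,-2,N); sL=40/377, sR=8/89; mL=-3288/33553, mR=-40/377; mL+mR=-6848/33553 → advance -1; mR−mL=-272/33553 → turn -1·90°
n=2: pose=(6,-3,E); sL=5/58, sR=10/109; mL=-1125/12644, mR=-5/58; mL+mR=-2215/12644 → advance -1; mR−mL=35/12644 → turn +1·90°
n=3: pose=(5,-3,N); sL=8/65, sR=40/389; mL=-2856/25285, mR=-8/65; mL+mR=-5968/25285 → advance -1; mR−mL=-256/25285 → turn -1·90°
n=4: pose=(5,-4,E); sL=4/41, sR=20/193; mL=-796/7913, mR=-4/41; mL+mR=-1568/7913 → advance -1; mR−mL=24/7913 → turn +1·90°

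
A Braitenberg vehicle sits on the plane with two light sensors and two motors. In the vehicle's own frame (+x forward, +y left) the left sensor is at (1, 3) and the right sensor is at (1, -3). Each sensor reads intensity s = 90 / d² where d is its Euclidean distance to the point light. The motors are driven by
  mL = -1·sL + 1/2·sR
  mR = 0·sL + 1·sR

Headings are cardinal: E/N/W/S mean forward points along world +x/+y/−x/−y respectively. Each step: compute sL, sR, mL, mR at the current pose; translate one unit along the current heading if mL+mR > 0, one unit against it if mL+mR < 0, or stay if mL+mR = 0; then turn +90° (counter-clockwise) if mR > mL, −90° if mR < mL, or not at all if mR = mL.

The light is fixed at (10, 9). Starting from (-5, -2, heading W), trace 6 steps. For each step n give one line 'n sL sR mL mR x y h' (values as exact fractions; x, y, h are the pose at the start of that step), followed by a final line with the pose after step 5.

0 45/226 9/32 -423/7232 9/32 -5 -2 W
1 90/313 18/101 -6273/31613 18/101 -6 -2 S
2 45/137 45/197 -11565/53978 45/197 -6 -1 E
3 2/9 2/5 -1/45 2/5 -5 -1 N
4 9/40 45/146 -207/2920 45/146 -5 0 W
5 90/269 90/461 -29385/124009 90/461 -6 0 S
final -6 1 E

n=0: pose=(-5,-2,W); sL=45/226, sR=9/32; mL=-423/7232, mR=9/32; mL+mR=1611/7232 → advance +1; mR−mL=2457/7232 → turn +1·90°
n=1: pose=(-6,-2,S); sL=90/313, sR=18/101; mL=-6273/31613, mR=18/101; mL+mR=-639/31613 → advance -1; mR−mL=11907/31613 → turn +1·90°
n=2: pose=(-6,-1,E); sL=45/137, sR=45/197; mL=-11565/53978, mR=45/197; mL+mR=765/53978 → advance +1; mR−mL=23895/53978 → turn +1·90°
n=3: pose=(-5,-1,N); sL=2/9, sR=2/5; mL=-1/45, mR=2/5; mL+mR=17/45 → advance +1; mR−mL=19/45 → turn +1·90°
n=4: pose=(-5,0,W); sL=9/40, sR=45/146; mL=-207/2920, mR=45/146; mL+mR=693/2920 → advance +1; mR−mL=1107/2920 → turn +1·90°
n=5: pose=(-6,0,S); sL=90/269, sR=90/461; mL=-29385/124009, mR=90/461; mL+mR=-5175/124009 → advance -1; mR−mL=53595/124009 → turn +1·90°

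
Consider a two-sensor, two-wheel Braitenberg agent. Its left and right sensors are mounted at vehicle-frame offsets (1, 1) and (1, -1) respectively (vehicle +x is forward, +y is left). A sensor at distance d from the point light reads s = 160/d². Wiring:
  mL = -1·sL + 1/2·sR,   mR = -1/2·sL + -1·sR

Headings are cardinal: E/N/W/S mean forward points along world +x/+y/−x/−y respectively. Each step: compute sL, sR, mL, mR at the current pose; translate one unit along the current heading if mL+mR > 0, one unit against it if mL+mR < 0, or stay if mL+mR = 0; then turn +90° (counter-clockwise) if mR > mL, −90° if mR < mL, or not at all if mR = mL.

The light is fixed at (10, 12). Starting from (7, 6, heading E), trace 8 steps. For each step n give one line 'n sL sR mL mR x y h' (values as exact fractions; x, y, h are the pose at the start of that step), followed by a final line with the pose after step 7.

0 160/29 160/53 -6160/1537 -8880/1537 7 6 E
1 80/29 80/37 -1800/1073 -3800/1073 6 6 S
2 160/61 160/41 -1680/2501 -13040/2501 6 7 W
3 5 8 -1 -21/2 7 7 N
4 160/29 160/53 -6160/1537 -8880/1537 7 6 E
5 80/29 80/37 -1800/1073 -3800/1073 6 6 S
6 160/61 160/41 -1680/2501 -13040/2501 6 7 W
7 5 8 -1 -21/2 7 7 N
final 7 6 E

n=0: pose=(7,6,E); sL=160/29, sR=160/53; mL=-6160/1537, mR=-8880/1537; mL+mR=-15040/1537 → advance -1; mR−mL=-2720/1537 → turn -1·90°
n=1: pose=(6,6,S); sL=80/29, sR=80/37; mL=-1800/1073, mR=-3800/1073; mL+mR=-5600/1073 → advance -1; mR−mL=-2000/1073 → turn -1·90°
n=2: pose=(6,7,W); sL=160/61, sR=160/41; mL=-1680/2501, mR=-13040/2501; mL+mR=-14720/2501 → advance -1; mR−mL=-11360/2501 → turn -1·90°
n=3: pose=(7,7,N); sL=5, sR=8; mL=-1, mR=-21/2; mL+mR=-23/2 → advance -1; mR−mL=-19/2 → turn -1·90°
n=4: pose=(7,6,E); sL=160/29, sR=160/53; mL=-6160/1537, mR=-8880/1537; mL+mR=-15040/1537 → advance -1; mR−mL=-2720/1537 → turn -1·90°
n=5: pose=(6,6,S); sL=80/29, sR=80/37; mL=-1800/1073, mR=-3800/1073; mL+mR=-5600/1073 → advance -1; mR−mL=-2000/1073 → turn -1·90°
n=6: pose=(6,7,W); sL=160/61, sR=160/41; mL=-1680/2501, mR=-13040/2501; mL+mR=-14720/2501 → advance -1; mR−mL=-11360/2501 → turn -1·90°
n=7: pose=(7,7,N); sL=5, sR=8; mL=-1, mR=-21/2; mL+mR=-23/2 → advance -1; mR−mL=-19/2 → turn -1·90°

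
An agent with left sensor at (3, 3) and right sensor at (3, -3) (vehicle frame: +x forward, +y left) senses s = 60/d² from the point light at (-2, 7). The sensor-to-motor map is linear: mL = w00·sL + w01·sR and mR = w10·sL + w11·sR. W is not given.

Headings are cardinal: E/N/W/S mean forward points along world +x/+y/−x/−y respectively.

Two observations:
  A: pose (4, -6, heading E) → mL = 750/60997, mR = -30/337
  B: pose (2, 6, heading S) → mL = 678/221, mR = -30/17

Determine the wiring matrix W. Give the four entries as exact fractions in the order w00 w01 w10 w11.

obs A: pose=(4,-6,E) → sL=60/181, sR=60/337, mL=750/60997, mR=-30/337
obs B: pose=(2,6,S) → sL=12/13, sR=60/17, mL=678/221, mR=-30/17
sensor matrix S = [[60/181, 60/337], [12/13, 60/17]]; det S = 13556160/13480337
solve [mL_A; mL_B] = S·[w00; w01] and [mR_A; mR_B] = S·[w10; w11]:
  w00 = -1/2, w01 = 1, w10 = 0, w11 = -1/2

-1/2 1 0 -1/2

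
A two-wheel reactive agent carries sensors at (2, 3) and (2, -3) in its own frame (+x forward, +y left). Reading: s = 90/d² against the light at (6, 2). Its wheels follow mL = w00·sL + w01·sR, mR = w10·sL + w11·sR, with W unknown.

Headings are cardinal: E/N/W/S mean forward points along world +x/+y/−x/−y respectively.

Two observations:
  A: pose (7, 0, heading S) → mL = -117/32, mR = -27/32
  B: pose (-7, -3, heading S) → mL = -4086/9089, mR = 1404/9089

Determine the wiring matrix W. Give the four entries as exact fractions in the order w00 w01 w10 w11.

obs A: pose=(7,0,S) → sL=45/16, sR=9/2, mL=-117/32, mR=-27/32
obs B: pose=(-7,-3,S) → sL=90/149, sR=18/61, mL=-4086/9089, mR=1404/9089
sensor matrix S = [[45/16, 9/2], [90/149, 18/61]]; det S = -137295/72712
solve [mL_A; mL_B] = S·[w00; w01] and [mR_A; mR_B] = S·[w10; w11]:
  w00 = -1/2, w01 = -1/2, w10 = 1/2, w11 = -1/2

-1/2 -1/2 1/2 -1/2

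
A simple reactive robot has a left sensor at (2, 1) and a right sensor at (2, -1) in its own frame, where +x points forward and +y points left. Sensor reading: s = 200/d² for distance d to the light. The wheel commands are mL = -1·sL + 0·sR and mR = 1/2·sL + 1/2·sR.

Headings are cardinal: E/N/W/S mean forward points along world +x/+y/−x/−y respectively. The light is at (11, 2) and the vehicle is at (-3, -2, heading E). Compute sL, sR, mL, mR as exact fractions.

200/153 200/169 -200/153 32200/25857

left sensor world pos  = (-1, -1); dL² = 153
right sensor world pos = (-1, -3); dR² = 169
sL = 200/153 = 200/153
sR = 200/169 = 200/169
mL = -1·sL + 0·sR = -200/153
mR = 1/2·sL + 1/2·sR = 32200/25857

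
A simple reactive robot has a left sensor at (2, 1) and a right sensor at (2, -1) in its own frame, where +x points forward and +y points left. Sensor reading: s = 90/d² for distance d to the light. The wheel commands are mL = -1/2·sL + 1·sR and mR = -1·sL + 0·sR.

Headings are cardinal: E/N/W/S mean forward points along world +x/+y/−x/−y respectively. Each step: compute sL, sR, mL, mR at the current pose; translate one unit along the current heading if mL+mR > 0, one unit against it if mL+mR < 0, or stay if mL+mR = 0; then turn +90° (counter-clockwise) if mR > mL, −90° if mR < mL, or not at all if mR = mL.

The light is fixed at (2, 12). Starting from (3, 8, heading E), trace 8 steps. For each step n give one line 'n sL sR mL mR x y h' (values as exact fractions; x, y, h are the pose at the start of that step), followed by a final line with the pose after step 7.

n=0: pose=(3,8,E); sL=5, sR=45/17; mL=5/34, mR=-5; mL+mR=-165/34 → advance -1; mR−mL=-175/34 → turn -1·90°
n=1: pose=(2,8,S); sL=90/37, sR=90/37; mL=45/37, mR=-90/37; mL+mR=-45/37 → advance -1; mR−mL=-135/37 → turn -1·90°
n=2: pose=(2,9,W); sL=9/2, sR=45/4; mL=9, mR=-9/2; mL+mR=9/2 → advance +1; mR−mL=-27/2 → turn -1·90°
n=3: pose=(1,9,N); sL=18, sR=90; mL=81, mR=-18; mL+mR=63 → advance +1; mR−mL=-99 → turn -1·90°
n=4: pose=(1,10,E); sL=45, sR=9; mL=-27/2, mR=-45; mL+mR=-117/2 → advance -1; mR−mL=-63/2 → turn -1·90°
n=5: pose=(0,10,S); sL=90/17, sR=18/5; mL=81/85, mR=-90/17; mL+mR=-369/85 → advance -1; mR−mL=-531/85 → turn -1·90°
n=6: pose=(0,11,W); sL=9/2, sR=45/8; mL=27/8, mR=-9/2; mL+mR=-9/8 → advance -1; mR−mL=-63/8 → turn -1·90°
n=7: pose=(1,11,N); sL=18, sR=90; mL=81, mR=-18; mL+mR=63 → advance +1; mR−mL=-99 → turn -1·90°

0 5 45/17 5/34 -5 3 8 E
1 90/37 90/37 45/37 -90/37 2 8 S
2 9/2 45/4 9 -9/2 2 9 W
3 18 90 81 -18 1 9 N
4 45 9 -27/2 -45 1 10 E
5 90/17 18/5 81/85 -90/17 0 10 S
6 9/2 45/8 27/8 -9/2 0 11 W
7 18 90 81 -18 1 11 N
final 1 12 E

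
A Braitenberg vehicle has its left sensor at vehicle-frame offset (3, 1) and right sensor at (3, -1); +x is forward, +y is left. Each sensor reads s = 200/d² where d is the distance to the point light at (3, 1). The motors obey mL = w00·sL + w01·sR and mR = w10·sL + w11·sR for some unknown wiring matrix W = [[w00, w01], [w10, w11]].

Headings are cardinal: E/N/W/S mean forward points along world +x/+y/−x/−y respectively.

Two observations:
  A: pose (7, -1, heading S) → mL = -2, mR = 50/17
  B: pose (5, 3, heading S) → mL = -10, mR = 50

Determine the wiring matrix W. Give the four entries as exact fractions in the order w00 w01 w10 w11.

-1/2 0 0 1/2

obs A: pose=(7,-1,S) → sL=4, sR=100/17, mL=-2, mR=50/17
obs B: pose=(5,3,S) → sL=20, sR=100, mL=-10, mR=50
sensor matrix S = [[4, 100/17], [20, 100]]; det S = 4800/17
solve [mL_A; mL_B] = S·[w00; w01] and [mR_A; mR_B] = S·[w10; w11]:
  w00 = -1/2, w01 = 0, w10 = 0, w11 = 1/2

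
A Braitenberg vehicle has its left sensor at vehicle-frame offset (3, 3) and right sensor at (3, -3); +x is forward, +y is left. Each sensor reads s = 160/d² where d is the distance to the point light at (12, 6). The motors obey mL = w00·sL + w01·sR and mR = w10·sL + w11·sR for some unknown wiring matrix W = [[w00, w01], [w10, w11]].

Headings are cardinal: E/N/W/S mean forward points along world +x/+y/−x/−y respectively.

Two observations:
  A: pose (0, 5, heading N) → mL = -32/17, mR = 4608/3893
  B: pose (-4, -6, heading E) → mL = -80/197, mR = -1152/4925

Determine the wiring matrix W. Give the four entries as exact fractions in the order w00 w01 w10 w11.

obs A: pose=(0,5,N) → sL=160/229, sR=32/17, mL=-32/17, mR=4608/3893
obs B: pose=(-4,-6,E) → sL=16/25, sR=80/197, mL=-80/197, mR=-1152/4925
sensor matrix S = [[160/229, 32/17], [16/25, 80/197]]; det S = -17657856/19173025
solve [mL_A; mL_B] = S·[w00; w01] and [mR_A; mR_B] = S·[w10; w11]:
  w00 = 0, w01 = -1, w10 = -1, w11 = 1

0 -1 -1 1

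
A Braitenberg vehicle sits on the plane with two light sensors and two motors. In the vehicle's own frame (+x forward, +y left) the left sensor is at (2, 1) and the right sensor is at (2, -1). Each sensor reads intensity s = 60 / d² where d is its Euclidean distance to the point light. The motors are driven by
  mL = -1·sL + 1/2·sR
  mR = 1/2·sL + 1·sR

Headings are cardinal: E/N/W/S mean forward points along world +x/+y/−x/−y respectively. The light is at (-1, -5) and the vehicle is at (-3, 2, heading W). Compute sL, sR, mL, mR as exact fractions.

15/13 3/4 -81/104 69/52

left sensor world pos  = (-5, 1); dL² = 52
right sensor world pos = (-5, 3); dR² = 80
sL = 60/52 = 15/13
sR = 60/80 = 3/4
mL = -1·sL + 1/2·sR = -81/104
mR = 1/2·sL + 1·sR = 69/52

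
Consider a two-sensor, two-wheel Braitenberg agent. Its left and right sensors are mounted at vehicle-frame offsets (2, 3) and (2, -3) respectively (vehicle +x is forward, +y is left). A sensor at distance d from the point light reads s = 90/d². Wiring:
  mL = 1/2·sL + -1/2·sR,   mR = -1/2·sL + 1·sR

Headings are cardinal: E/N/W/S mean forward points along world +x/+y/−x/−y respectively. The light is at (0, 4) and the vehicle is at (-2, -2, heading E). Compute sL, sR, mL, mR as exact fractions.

10 10/9 40/9 -35/9

left sensor world pos  = (0, 1); dL² = 9
right sensor world pos = (0, -5); dR² = 81
sL = 90/9 = 10
sR = 90/81 = 10/9
mL = 1/2·sL + -1/2·sR = 40/9
mR = -1/2·sL + 1·sR = -35/9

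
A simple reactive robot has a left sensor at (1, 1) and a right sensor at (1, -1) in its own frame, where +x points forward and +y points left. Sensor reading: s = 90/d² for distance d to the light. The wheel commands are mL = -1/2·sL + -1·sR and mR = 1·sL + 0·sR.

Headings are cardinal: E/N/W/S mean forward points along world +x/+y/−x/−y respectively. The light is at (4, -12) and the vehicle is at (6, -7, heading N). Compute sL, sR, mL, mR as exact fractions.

90/37 2 -119/37 90/37

left sensor world pos  = (5, -6); dL² = 37
right sensor world pos = (7, -6); dR² = 45
sL = 90/37 = 90/37
sR = 90/45 = 2
mL = -1/2·sL + -1·sR = -119/37
mR = 1·sL + 0·sR = 90/37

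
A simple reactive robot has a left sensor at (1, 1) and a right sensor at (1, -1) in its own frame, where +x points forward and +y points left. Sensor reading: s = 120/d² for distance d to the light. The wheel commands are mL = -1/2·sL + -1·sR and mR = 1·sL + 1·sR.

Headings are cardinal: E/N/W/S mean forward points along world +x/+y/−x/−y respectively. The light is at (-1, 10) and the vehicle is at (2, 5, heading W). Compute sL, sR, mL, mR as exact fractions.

3 6 -15/2 9

left sensor world pos  = (1, 4); dL² = 40
right sensor world pos = (1, 6); dR² = 20
sL = 120/40 = 3
sR = 120/20 = 6
mL = -1/2·sL + -1·sR = -15/2
mR = 1·sL + 1·sR = 9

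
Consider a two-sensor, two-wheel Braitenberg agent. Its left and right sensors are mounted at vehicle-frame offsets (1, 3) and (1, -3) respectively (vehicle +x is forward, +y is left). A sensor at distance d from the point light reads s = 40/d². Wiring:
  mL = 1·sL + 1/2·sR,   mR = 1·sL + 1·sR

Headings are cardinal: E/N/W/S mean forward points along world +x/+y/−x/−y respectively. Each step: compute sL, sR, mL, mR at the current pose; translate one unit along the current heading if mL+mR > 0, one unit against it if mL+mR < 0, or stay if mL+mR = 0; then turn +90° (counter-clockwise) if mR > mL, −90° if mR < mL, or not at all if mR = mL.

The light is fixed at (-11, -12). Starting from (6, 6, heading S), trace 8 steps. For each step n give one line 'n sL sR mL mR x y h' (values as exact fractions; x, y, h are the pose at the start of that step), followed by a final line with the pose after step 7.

0 40/689 8/97 6636/66833 9392/66833 6 6 S
1 10/181 1/13 441/4706 311/2353 6 5 E
2 40/549 8/153 308/3111 1168/9333 7 5 N
3 20/257 4/73 1974/18761 2488/18761 7 6 W
4 40/689 8/97 6636/66833 9392/66833 6 6 S
5 10/181 1/13 441/4706 311/2353 6 5 E
6 40/549 8/153 308/3111 1168/9333 7 5 N
7 20/257 4/73 1974/18761 2488/18761 7 6 W
final 6 6 S

n=0: pose=(6,6,S); sL=40/689, sR=8/97; mL=6636/66833, mR=9392/66833; mL+mR=16028/66833 → advance +1; mR−mL=4/97 → turn +1·90°
n=1: pose=(6,5,E); sL=10/181, sR=1/13; mL=441/4706, mR=311/2353; mL+mR=1063/4706 → advance +1; mR−mL=1/26 → turn +1·90°
n=2: pose=(7,5,N); sL=40/549, sR=8/153; mL=308/3111, mR=1168/9333; mL+mR=2092/9333 → advance +1; mR−mL=4/153 → turn +1·90°
n=3: pose=(7,6,W); sL=20/257, sR=4/73; mL=1974/18761, mR=2488/18761; mL+mR=4462/18761 → advance +1; mR−mL=2/73 → turn +1·90°
n=4: pose=(6,6,S); sL=40/689, sR=8/97; mL=6636/66833, mR=9392/66833; mL+mR=16028/66833 → advance +1; mR−mL=4/97 → turn +1·90°
n=5: pose=(6,5,E); sL=10/181, sR=1/13; mL=441/4706, mR=311/2353; mL+mR=1063/4706 → advance +1; mR−mL=1/26 → turn +1·90°
n=6: pose=(7,5,N); sL=40/549, sR=8/153; mL=308/3111, mR=1168/9333; mL+mR=2092/9333 → advance +1; mR−mL=4/153 → turn +1·90°
n=7: pose=(7,6,W); sL=20/257, sR=4/73; mL=1974/18761, mR=2488/18761; mL+mR=4462/18761 → advance +1; mR−mL=2/73 → turn +1·90°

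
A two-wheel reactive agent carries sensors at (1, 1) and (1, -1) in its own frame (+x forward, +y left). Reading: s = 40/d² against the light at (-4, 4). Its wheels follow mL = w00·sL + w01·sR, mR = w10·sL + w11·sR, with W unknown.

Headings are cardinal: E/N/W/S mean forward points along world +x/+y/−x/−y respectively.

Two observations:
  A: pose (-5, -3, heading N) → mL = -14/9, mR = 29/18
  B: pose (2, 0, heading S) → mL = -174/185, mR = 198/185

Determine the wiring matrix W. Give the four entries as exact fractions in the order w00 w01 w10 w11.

obs A: pose=(-5,-3,N) → sL=1, sR=10/9, mL=-14/9, mR=29/18
obs B: pose=(2,0,S) → sL=20/37, sR=4/5, mL=-174/185, mR=198/185
sensor matrix S = [[1, 10/9], [20/37, 4/5]]; det S = 332/1665
solve [mL_A; mL_B] = S·[w00; w01] and [mR_A; mR_B] = S·[w10; w11]:
  w00 = -1, w01 = -1/2, w10 = 1/2, w11 = 1

-1 -1/2 1/2 1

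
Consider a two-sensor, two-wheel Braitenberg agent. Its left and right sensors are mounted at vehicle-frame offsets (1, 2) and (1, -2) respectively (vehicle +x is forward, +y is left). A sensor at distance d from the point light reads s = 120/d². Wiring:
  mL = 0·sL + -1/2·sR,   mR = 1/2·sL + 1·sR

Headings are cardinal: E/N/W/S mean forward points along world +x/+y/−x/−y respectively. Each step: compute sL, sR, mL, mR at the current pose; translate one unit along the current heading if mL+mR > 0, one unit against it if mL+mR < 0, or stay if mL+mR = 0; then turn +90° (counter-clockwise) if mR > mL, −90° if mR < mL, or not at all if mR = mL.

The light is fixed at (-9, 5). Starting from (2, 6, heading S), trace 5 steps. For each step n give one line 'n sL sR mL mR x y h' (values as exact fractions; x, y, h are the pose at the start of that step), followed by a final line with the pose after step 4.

n=0: pose=(2,6,S); sL=120/169, sR=40/27; mL=-20/27, mR=8380/4563; mL+mR=5000/4563 → advance +1; mR−mL=3920/1521 → turn +1·90°
n=1: pose=(2,5,E); sL=30/37, sR=30/37; mL=-15/37, mR=45/37; mL+mR=30/37 → advance +1; mR−mL=60/37 → turn +1·90°
n=2: pose=(3,5,N); sL=120/101, sR=120/197; mL=-60/197, mR=23940/19897; mL+mR=17880/19897 → advance +1; mR−mL=30000/19897 → turn +1·90°
n=3: pose=(3,6,W); sL=60/61, sR=12/13; mL=-6/13, mR=1122/793; mL+mR=756/793 → advance +1; mR−mL=1488/793 → turn +1·90°
n=4: pose=(2,6,S); sL=120/169, sR=40/27; mL=-20/27, mR=8380/4563; mL+mR=5000/4563 → advance +1; mR−mL=3920/1521 → turn +1·90°

0 120/169 40/27 -20/27 8380/4563 2 6 S
1 30/37 30/37 -15/37 45/37 2 5 E
2 120/101 120/197 -60/197 23940/19897 3 5 N
3 60/61 12/13 -6/13 1122/793 3 6 W
4 120/169 40/27 -20/27 8380/4563 2 6 S
final 2 5 E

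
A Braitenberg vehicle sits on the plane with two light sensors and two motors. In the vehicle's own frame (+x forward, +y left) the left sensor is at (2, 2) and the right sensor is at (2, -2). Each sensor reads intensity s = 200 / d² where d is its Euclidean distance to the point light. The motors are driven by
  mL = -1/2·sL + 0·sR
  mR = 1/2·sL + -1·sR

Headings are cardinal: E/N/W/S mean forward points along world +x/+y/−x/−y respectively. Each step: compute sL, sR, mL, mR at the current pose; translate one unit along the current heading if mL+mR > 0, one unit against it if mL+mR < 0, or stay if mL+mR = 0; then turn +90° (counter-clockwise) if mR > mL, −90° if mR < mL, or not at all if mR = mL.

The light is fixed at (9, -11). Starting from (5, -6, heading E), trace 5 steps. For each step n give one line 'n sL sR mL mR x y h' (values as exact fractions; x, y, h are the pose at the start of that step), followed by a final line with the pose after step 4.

n=0: pose=(5,-6,E); sL=200/53, sR=200/13; mL=-100/53, mR=-9300/689; mL+mR=-200/13 → advance -1; mR−mL=-8000/689 → turn -1·90°
n=1: pose=(4,-6,S); sL=100/9, sR=100/29; mL=-50/9, mR=550/261; mL+mR=-100/29 → advance -1; mR−mL=2000/261 → turn +1·90°
n=2: pose=(4,-5,E); sL=200/73, sR=8; mL=-100/73, mR=-484/73; mL+mR=-8 → advance -1; mR−mL=-384/73 → turn -1·90°
n=3: pose=(3,-5,S); sL=25/4, sR=5/2; mL=-25/8, mR=5/8; mL+mR=-5/2 → advance -1; mR−mL=15/4 → turn +1·90°
n=4: pose=(3,-4,E); sL=200/97, sR=200/41; mL=-100/97, mR=-15300/3977; mL+mR=-200/41 → advance -1; mR−mL=-11200/3977 → turn -1·90°

0 200/53 200/13 -100/53 -9300/689 5 -6 E
1 100/9 100/29 -50/9 550/261 4 -6 S
2 200/73 8 -100/73 -484/73 4 -5 E
3 25/4 5/2 -25/8 5/8 3 -5 S
4 200/97 200/41 -100/97 -15300/3977 3 -4 E
final 2 -4 S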